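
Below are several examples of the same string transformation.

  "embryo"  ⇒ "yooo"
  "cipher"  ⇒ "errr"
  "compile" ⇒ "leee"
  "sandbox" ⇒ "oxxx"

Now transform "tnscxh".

The transformation: repeat every character 3 times, then keep only the last 4 characters.
On "tnscxh" that produces "xhhh".
(Check on "compile": → "cccooommmpppiiillleee" → "leee" ✓)

xhhh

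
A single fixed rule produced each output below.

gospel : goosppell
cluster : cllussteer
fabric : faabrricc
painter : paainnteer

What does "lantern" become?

Each output is the input with this applied: repeat every character 3 times, then keep every other character starting from the second (positions 2nd, 4th, 6th, ...).
Doing the same to "lantern": "laantterrn".

laantterrn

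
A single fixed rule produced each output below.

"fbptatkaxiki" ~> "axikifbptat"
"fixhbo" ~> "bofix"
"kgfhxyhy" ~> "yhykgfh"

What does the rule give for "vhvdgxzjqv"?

In each case the input is transformed by: swap the front and back halves of the string, then delete the first character.
On "vhvdgxzjqv": the first step gives "xzjqvvhvdg", and the second then gives "zjqvvhvdg".
(Check on "fixhbo": → "hbofix" → "bofix" ✓)

zjqvvhvdg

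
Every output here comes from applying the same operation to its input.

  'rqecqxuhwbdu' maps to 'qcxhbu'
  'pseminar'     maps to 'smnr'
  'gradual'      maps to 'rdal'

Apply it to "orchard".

The transformation: swap each adjacent pair of characters (1↔2, 3↔4, ...), then keep every other character starting from the first (positions 1st, 3rd, 5th, ...).
Starting from "orchard": after the first operation, "rohcrad"; after the second, "rhrd".
(Check on "pseminar": → "spmenira" → "smnr" ✓)

rhrd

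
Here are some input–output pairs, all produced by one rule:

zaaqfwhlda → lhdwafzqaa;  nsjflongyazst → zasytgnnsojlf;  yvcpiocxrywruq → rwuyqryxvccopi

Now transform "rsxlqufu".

uqfluxrs

Looking at the pairs, the operation is to move the last 3 characters to the front (rotate right by 3), then take characters alternately from the front and the back (1st, last, 2nd, 2nd-last, ...).
Working it through for "rsxlqufu": intermediate "ufursxlq", final "uqfluxrs".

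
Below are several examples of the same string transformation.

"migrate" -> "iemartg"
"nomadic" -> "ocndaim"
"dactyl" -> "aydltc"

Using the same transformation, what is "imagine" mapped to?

meiigna

The pattern: swap each adjacent pair of characters (1↔2, 3↔4, ...), then take characters alternately from the front and the back (1st, last, 2nd, 2nd-last, ...).
Applying both steps to "imagine": "miganie", then "meiigna".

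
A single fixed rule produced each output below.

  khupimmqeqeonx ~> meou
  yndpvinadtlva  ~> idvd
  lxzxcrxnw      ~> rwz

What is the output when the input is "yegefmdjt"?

Looking at the pairs, the operation is to keep one character in every 3, starting at position 3 (positions 3rd, 6th, 9th, ...), then move the first character to the end.
On "yegefmdjt": the first step gives "gmt", and the second then gives "mtg".

mtg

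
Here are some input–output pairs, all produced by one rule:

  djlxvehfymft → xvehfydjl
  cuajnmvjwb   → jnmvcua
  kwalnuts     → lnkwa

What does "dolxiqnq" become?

xidol

The pattern: delete the last 3 characters, then move the first 3 characters to the end (rotate left by 3).
"dolxiqnq" → "dolxi" → "xidol".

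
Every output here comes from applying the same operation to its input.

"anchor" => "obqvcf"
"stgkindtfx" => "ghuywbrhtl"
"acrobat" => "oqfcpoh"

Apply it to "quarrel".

The transformation: shift every letter 12 places backward in the alphabet (wrapping around).
On "quarrel" that produces "eioffsz".

eioffsz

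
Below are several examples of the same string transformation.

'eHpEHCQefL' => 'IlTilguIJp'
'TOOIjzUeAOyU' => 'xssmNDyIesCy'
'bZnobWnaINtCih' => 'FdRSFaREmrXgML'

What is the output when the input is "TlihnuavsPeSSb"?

xPMLRYEZWtIwwF

Rule — flip the case of every letter, then shift every letter 4 places forward in the alphabet (wrapping around).
So "TlihnuavsPeSSb" becomes "xPMLRYEZWtIwwF".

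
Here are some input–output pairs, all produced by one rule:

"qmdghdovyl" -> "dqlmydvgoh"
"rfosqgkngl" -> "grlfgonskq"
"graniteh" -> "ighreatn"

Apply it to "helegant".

ghtenlae

Each output is the input with this applied: take characters alternately from the front and the back (1st, last, 2nd, 2nd-last, ...), then move the last character to the front.
"helegant" → "htenlaeg" → "ghtenlae".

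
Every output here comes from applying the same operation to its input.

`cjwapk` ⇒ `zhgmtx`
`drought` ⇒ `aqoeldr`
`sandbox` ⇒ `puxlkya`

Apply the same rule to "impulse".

fbjpmir

The rule is to shift every letter 3 places backward in the alphabet (wrapping around), then take characters alternately from the front and the back (1st, last, 2nd, 2nd-last, ...).
Working it through for "impulse": intermediate "fjmripb", final "fbjpmir".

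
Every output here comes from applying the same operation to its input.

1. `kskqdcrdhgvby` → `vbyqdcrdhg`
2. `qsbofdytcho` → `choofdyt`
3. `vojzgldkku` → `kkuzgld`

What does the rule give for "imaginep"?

The transformation: delete the first 3 characters, then move the last 3 characters to the front (rotate right by 3).
Working it through for "imaginep": intermediate "ginep", final "nepgi".

nepgi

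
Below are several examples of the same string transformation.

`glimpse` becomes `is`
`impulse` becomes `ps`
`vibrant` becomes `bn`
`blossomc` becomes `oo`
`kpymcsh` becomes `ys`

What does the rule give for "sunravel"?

nv

Looking at the pairs, the operation is to keep one character in every 3, starting at position 3 (positions 3rd, 6th, 9th, ...).
Doing the same to "sunravel": "nv".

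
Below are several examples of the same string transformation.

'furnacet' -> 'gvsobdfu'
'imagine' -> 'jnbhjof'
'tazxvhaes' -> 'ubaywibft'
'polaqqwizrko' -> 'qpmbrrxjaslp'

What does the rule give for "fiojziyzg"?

Rule — shift every letter 1 place forward in the alphabet (wrapping around).
Doing the same to "fiojziyzg": "gjpkajzah".

gjpkajzah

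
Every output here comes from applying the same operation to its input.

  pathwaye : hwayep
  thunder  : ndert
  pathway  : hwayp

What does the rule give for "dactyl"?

The transformation: move the first character to the end, then delete the first 2 characters.
Working it through for "dactyl": intermediate "actyld", final "tyld".

tyld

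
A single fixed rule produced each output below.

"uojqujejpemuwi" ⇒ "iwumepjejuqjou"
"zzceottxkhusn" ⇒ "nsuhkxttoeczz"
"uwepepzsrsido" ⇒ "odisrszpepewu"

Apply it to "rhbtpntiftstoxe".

exotstfitnptbhr

Each output is the input with this applied: reverse the string.
Applying that to "rhbtpntiftstoxe" gives "exotstfitnptbhr".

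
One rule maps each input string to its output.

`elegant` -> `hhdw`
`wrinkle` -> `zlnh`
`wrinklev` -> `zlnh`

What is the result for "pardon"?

sur

Each output is the input with this applied: shift every letter 3 places forward in the alphabet (wrapping around), then keep every other character starting from the first (positions 1st, 3rd, 5th, ...).
So "pardon" becomes "sur".
(Check on "wrinklev": → "zulqnohy" → "zlnh" ✓)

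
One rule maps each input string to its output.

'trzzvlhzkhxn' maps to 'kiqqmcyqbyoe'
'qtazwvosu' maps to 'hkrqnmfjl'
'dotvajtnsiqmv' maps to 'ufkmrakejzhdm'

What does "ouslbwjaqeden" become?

fljcsnarhvuve

In each case the input is transformed by: shift every letter 9 places backward in the alphabet (wrapping around).
On "ouslbwjaqeden" that produces "fljcsnarhvuve".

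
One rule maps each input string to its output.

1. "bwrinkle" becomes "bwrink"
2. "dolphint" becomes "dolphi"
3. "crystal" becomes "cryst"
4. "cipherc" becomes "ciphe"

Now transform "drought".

droug

Looking at the pairs, the operation is to delete the last 2 characters.
So "drought" becomes "droug".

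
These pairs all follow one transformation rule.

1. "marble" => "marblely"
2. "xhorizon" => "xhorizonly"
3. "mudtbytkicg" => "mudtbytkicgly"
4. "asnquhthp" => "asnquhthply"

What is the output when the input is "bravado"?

bravadoly

In each case the input is transformed by: append "ly".
On "bravado" that produces "bravadoly".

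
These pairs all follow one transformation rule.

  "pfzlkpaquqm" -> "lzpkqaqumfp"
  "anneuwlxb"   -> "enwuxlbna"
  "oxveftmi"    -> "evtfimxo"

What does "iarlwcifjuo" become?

Each output is the input with this applied: swap each adjacent pair of characters (1↔2, 3↔4, ...), then move the first 2 characters to the end (rotate left by 2).
For "iarlwcifjuo", step one produces "ailrcwfiujo"; step two turns that into "lrcwfiujoai".

lrcwfiujoai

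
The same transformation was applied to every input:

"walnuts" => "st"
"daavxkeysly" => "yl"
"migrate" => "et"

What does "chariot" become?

to

The pattern: reverse the string, then keep only the first 2 characters.
"chariot" → "toirahc" → "to".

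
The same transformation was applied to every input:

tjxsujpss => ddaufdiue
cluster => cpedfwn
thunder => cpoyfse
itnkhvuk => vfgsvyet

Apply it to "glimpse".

The pattern: reverse the string, then shift every letter 11 places forward in the alphabet (wrapping around).
On "glimpse" that produces "pdaxtwr".

pdaxtwr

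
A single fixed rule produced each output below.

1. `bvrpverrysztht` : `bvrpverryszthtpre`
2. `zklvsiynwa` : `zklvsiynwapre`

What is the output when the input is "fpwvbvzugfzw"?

What's happening: append "pre".
On "fpwvbvzugfzw" that produces "fpwvbvzugfzwpre".

fpwvbvzugfzwpre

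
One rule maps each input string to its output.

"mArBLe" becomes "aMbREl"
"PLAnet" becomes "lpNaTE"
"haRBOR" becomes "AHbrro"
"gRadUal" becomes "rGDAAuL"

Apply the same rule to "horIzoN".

The pattern: flip the case of every letter, then swap each adjacent pair of characters (1↔2, 3↔4, ...).
On "horIzoN" that produces "OHiROZn".

OHiROZn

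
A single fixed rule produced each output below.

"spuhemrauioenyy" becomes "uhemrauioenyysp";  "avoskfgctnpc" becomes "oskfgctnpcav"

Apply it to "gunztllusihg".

The rule is to move the first 2 characters to the end (rotate left by 2).
Doing the same to "gunztllusihg": "nztllusihggu".

nztllusihggu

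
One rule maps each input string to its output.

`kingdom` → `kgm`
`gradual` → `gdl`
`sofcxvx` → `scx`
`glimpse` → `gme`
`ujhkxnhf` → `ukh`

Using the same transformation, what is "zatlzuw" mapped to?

What's happening: keep one character in every 3, starting at position 1 (positions 1st, 4th, 7th, ...).
"zatlzuw" → "zlw".

zlw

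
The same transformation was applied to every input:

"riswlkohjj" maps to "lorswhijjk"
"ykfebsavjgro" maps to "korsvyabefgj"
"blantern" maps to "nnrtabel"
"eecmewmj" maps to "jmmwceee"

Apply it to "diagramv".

Each output is the input with this applied: sort the characters into alphabetical order, then swap the front and back halves of the string.
So "diagramv" becomes "imrvaadg".

imrvaadg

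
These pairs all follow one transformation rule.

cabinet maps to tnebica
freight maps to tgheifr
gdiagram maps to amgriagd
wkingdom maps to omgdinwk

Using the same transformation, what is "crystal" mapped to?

ltayscr

What's happening: swap each adjacent pair of characters (1↔2, 3↔4, ...), then reverse the string.
Working it through for "crystal": intermediate "rcsyatl", final "ltayscr".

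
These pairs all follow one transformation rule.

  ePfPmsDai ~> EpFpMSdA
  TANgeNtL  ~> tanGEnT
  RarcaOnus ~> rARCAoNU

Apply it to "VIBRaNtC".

Each output is the input with this applied: delete the last character, then flip the case of every letter.
"VIBRaNtC" → "VIBRaNt" → "vibrAnT".

vibrAnT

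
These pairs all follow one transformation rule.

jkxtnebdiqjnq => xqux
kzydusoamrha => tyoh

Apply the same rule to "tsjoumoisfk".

pzmr

What's happening: shift every letter 7 places forward in the alphabet (wrapping around), then keep only the last 4 characters.
"tsjoumoisfk" → "azqvbtvpzmr" → "pzmr".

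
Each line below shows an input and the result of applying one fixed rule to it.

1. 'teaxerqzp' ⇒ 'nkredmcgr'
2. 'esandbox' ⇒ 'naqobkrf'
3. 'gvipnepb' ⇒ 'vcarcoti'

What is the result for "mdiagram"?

Looking at the pairs, the operation is to move the first 2 characters to the end (rotate left by 2), then shift every letter 13 places forward in the alphabet (wrapping around) — i.e. ROT13.
On "mdiagram": the first step gives "iagrammd", and the second then gives "vntenzzq".
(Check on "esandbox": → "andboxes" → "naqobkrf" ✓)

vntenzzq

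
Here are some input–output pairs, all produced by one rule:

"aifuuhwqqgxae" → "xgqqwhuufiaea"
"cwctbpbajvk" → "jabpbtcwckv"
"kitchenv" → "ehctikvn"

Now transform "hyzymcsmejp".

emscmyzyhpj

Rule — reverse the string, then move the first 2 characters to the end (rotate left by 2).
Applying both steps to "hyzymcsmejp": "pjemscmyzyh", then "emscmyzyhpj".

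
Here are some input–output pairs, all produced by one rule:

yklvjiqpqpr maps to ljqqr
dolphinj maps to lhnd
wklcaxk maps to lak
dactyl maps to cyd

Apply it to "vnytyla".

The rule is to move the first character to the end, then keep every other character starting from the second (positions 2nd, 4th, 6th, ...).
"vnytyla" → "nytylav" → "yya".
(Check on "dolphinj": → "olphinjd" → "lhnd" ✓)

yya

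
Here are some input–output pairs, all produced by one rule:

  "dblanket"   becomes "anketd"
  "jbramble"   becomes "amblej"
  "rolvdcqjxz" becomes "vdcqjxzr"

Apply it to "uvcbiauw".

Each output is the input with this applied: move the first 3 characters to the end (rotate left by 3), then delete the last 2 characters.
Applying both steps to "uvcbiauw": "biauwuvc", then "biauwu".

biauwu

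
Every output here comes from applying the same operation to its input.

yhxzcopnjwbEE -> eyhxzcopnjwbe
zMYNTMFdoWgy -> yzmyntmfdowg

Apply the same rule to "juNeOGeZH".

Rule — move the last character to the front, then convert every letter to lowercase.
"juNeOGeZH" → "HjuNeOGeZ" → "hjuneogez".
(Check on "zMYNTMFdoWgy": → "yzMYNTMFdoWg" → "yzmyntmfdowg" ✓)

hjuneogez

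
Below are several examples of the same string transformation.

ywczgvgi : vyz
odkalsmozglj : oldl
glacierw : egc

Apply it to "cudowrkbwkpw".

The pattern: swap the front and back halves of the string, then keep one character in every 3, starting at position 2 (positions 2nd, 5th, 8th, ...).
Applying both steps to "cudowrkbwkpw": "kbwkpwcudowr", then "bpuw".

bpuw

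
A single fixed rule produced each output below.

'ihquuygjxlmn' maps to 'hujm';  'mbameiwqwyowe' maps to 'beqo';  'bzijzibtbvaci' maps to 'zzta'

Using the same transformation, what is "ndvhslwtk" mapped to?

dst

Looking at the pairs, the operation is to keep one character in every 3, starting at position 2 (positions 2nd, 5th, 8th, ...).
So "ndvhslwtk" becomes "dst".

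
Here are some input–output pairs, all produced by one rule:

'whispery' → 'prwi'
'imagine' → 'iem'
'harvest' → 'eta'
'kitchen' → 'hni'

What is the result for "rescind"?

ide

What's happening: move the first 3 characters to the end (rotate left by 3), then keep every other character starting from the second (positions 2nd, 4th, 6th, ...).
"rescind" → "cindres" → "ide".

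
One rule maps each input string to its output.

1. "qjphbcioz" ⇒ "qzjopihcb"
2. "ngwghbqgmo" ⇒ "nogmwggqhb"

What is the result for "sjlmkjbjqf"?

The pattern: take characters alternately from the front and the back (1st, last, 2nd, 2nd-last, ...).
So "sjlmkjbjqf" becomes "sfjqljmbkj".

sfjqljmbkj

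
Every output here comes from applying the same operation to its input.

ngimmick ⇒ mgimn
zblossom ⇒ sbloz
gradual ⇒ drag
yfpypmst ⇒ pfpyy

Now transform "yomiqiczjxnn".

jomiqiczy

Looking at the pairs, the operation is to delete the last 3 characters, then swap the first and last characters.
Applying both steps to "yomiqiczjxnn": "yomiqiczj", then "jomiqiczy".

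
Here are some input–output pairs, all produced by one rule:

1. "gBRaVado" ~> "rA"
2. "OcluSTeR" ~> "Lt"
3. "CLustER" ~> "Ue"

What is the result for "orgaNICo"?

The pattern: keep one character in every 3, starting at position 3 (positions 3rd, 6th, 9th, ...), then flip the case of every letter.
So "orgaNICo" becomes "Gi".
(Check on "OcluSTeR": → "lT" → "Lt" ✓)

Gi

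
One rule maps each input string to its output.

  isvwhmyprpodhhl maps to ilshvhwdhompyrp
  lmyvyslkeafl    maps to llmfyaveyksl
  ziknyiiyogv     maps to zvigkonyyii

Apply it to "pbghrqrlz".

The rule is to take characters alternately from the front and the back (1st, last, 2nd, 2nd-last, ...).
So "pbghrqrlz" becomes "pzblgrhqr".

pzblgrhqr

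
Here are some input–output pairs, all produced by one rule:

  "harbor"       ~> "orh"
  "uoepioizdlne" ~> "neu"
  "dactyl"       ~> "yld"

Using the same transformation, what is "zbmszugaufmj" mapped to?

mjz

In each case the input is transformed by: move the first character to the end, then keep only the last 3 characters.
Starting from "zbmszugaufmj": after the first operation, "bmszugaufmjz"; after the second, "mjz".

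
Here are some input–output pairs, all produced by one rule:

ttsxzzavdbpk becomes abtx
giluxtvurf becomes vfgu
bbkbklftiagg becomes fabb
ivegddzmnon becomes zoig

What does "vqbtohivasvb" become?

The transformation: keep one character in every 3, starting at position 1 (positions 1st, 4th, 7th, ...), then move the last 2 characters to the front (rotate right by 2).
Working it through for "vqbtohivasvb": intermediate "vtis", final "isvt".

isvt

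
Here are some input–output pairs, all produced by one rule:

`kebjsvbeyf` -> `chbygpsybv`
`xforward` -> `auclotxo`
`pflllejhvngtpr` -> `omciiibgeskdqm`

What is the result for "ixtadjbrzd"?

The transformation: shift every letter 3 places backward in the alphabet (wrapping around), then move the last character to the front.
Starting from "ixtadjbrzd": after the first operation, "fuqxagyowa"; after the second, "afuqxagyow".
(Check on "xforward": → "uclotxoa" → "auclotxo" ✓)

afuqxagyow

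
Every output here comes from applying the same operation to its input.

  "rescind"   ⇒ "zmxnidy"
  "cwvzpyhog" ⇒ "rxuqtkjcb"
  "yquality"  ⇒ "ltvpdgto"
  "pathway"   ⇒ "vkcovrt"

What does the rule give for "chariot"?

Each output is the input with this applied: swap each adjacent pair of characters (1↔2, 3↔4, ...), then shift every letter 5 places backward in the alphabet (wrapping around).
Starting from "chariot": after the first operation, "hcraoit"; after the second, "cxmvjdo".

cxmvjdo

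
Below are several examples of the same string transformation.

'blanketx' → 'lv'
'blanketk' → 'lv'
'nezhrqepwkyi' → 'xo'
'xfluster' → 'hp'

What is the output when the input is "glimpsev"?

Looking at the pairs, the operation is to shift every letter 10 places forward in the alphabet (wrapping around), then keep only the first 2 characters.
Starting from "glimpsev": after the first operation, "qvswzcof"; after the second, "qv".
(Check on "xfluster": → "hpvecdob" → "hp" ✓)

qv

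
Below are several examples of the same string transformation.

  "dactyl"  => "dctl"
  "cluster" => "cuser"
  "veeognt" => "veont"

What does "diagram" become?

dagam

The rule is to double every character, then keep one character in every 3, starting at position 2 (positions 2nd, 5th, 8th, ...).
Starting from "diagram": after the first operation, "ddiiaaggrraamm"; after the second, "dagam".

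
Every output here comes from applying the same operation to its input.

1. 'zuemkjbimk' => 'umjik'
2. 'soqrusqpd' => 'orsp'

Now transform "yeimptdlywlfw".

Looking at the pairs, the operation is to keep every other character starting from the second (positions 2nd, 4th, 6th, ...).
"yeimptdlywlfw" → "emtlwf".

emtlwf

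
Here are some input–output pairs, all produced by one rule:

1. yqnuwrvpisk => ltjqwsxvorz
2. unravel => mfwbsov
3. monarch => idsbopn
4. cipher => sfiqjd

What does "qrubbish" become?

Rule — shift every letter 1 place forward in the alphabet (wrapping around), then reverse the string.
On "qrubbish": the first step gives "rsvccjti", and the second then gives "itjccvsr".

itjccvsr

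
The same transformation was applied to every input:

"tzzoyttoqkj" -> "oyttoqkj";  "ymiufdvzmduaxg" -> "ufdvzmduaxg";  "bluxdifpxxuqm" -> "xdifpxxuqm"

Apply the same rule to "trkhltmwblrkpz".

hltmwblrkpz

What's happening: delete the first 3 characters.
Applying that to "trkhltmwblrkpz" gives "hltmwblrkpz".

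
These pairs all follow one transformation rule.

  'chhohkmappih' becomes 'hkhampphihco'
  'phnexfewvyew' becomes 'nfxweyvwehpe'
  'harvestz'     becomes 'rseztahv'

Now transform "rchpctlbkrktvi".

htcblrktkivcrp

What's happening: swap each adjacent pair of characters (1↔2, 3↔4, ...), then move the first 3 characters to the end (rotate left by 3).
Applying both steps to "rchpctlbkrktvi": "crphtcblrktkiv", then "htcblrktkivcrp".
(Check on "harvestz": → "ahvrsezt" → "rseztahv" ✓)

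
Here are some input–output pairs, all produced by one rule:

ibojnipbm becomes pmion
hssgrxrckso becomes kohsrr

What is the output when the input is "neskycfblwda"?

ldnsyf

The pattern: keep every other character starting from the first (positions 1st, 3rd, 5th, ...), then move the last 2 characters to the front (rotate right by 2).
On "neskycfblwda": the first step gives "nsyfld", and the second then gives "ldnsyf".
(Check on "ibojnipbm": → "ionpm" → "pmion" ✓)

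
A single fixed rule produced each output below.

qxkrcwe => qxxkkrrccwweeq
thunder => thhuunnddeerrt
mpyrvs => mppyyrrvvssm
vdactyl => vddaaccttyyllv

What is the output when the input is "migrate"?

miiggrraatteem

What's happening: double every character, then move the first character to the end.
Applying both steps to "migrate": "mmiiggrraattee", then "miiggrraatteem".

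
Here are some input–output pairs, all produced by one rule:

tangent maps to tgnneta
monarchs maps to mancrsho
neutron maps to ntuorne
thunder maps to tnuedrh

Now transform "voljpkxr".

vjlkprxo

The rule is to swap each adjacent pair of characters (1↔2, 3↔4, ...), then move the first character to the end.
"voljpkxr" → "ovjlkprx" → "vjlkprxo".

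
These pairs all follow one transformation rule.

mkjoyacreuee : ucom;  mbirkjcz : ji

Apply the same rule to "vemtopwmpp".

The rule is to reverse the string, then keep one character in every 3, starting at position 3 (positions 3rd, 6th, 9th, ...).
For "vemtopwmpp", step one produces "ppmwpotmev"; step two turns that into "moe".
(Check on "mbirkjcz": → "zcjkribm" → "ji" ✓)

moe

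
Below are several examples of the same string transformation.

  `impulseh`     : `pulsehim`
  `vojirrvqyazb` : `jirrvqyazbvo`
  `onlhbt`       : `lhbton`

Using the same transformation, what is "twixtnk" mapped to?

ixtnktw

What's happening: move the first 2 characters to the end (rotate left by 2).
On "twixtnk" that produces "ixtnktw".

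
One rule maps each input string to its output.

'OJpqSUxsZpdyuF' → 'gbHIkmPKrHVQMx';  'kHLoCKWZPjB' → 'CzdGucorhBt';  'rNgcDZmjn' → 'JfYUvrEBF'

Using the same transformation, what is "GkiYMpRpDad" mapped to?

What's happening: shift every letter 8 places backward in the alphabet (wrapping around), then flip the case of every letter.
"GkiYMpRpDad" → "YcaQEhJhVsv" → "yCAqeHjHvSV".
(Check on "kHLoCKWZPjB": → "cZDgUCORHbT" → "CzdGucorhBt" ✓)

yCAqeHjHvSV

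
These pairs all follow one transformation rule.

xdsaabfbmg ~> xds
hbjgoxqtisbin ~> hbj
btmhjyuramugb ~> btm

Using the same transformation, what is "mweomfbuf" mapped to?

The rule is to keep only the first 3 characters.
Applying that to "mweomfbuf" gives "mwe".

mwe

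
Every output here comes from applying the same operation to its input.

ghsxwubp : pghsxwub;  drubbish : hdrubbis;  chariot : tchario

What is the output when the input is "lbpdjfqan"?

Rule — move the last character to the front.
Doing the same to "lbpdjfqan": "nlbpdjfqa".

nlbpdjfqa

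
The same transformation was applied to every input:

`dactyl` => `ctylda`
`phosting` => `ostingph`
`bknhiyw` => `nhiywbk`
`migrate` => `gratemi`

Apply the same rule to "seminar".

minarse

What's happening: move the first 2 characters to the end (rotate left by 2).
So "seminar" becomes "minarse".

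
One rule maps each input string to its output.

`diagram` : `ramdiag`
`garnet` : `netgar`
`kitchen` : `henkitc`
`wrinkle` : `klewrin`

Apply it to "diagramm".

ammdiagr

Rule — move the last 3 characters to the front (rotate right by 3).
Doing the same to "diagramm": "ammdiagr".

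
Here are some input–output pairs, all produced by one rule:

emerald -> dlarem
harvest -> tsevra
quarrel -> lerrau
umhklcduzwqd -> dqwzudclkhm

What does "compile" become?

elipmo

What's happening: delete the first character, then reverse the string.
"compile" → "ompile" → "elipmo".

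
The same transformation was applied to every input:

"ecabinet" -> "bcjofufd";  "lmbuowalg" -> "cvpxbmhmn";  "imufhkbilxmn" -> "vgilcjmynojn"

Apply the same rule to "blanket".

bolfucm

In each case the input is transformed by: shift every letter 1 place forward in the alphabet (wrapping around), then move the first 2 characters to the end (rotate left by 2).
For "blanket" the result is "bolfucm".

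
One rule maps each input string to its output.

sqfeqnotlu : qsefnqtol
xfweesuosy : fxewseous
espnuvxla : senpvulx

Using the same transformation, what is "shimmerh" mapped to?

hsmiemr

What's happening: delete the last character, then swap each adjacent pair of characters (1↔2, 3↔4, ...).
Starting from "shimmerh": after the first operation, "shimmer"; after the second, "hsmiemr".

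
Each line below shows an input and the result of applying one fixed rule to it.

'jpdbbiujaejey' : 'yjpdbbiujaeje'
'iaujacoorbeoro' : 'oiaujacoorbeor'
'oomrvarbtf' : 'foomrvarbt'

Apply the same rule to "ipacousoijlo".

The transformation: move the last character to the front.
For "ipacousoijlo" the result is "oipacousoijl".

oipacousoijl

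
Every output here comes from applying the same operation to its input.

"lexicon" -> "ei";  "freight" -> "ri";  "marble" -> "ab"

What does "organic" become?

The pattern: keep every other character starting from the second (positions 2nd, 4th, 6th, ...), then delete the last character.
Working it through for "organic": intermediate "rai", final "ra".
(Check on "lexicon": → "eio" → "ei" ✓)

ra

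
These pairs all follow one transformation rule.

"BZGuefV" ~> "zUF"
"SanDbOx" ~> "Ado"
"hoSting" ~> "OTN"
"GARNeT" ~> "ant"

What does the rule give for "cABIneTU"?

Rule — flip the case of every letter, then keep every other character starting from the second (positions 2nd, 4th, 6th, ...).
"cABIneTU" → "CabiNEtu" → "aiEu".

aiEu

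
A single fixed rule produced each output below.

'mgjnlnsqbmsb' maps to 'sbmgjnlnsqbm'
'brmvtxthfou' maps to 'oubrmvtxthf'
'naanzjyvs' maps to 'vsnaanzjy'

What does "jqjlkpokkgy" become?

gyjqjlkpokk

Rule — move the last 2 characters to the front (rotate right by 2).
So "jqjlkpokkgy" becomes "gyjqjlkpokk".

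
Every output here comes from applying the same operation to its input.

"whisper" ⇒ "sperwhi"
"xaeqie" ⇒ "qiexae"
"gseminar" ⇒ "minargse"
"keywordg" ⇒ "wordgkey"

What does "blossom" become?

ssomblo

The pattern: move the first 3 characters to the end (rotate left by 3).
Applying that to "blossom" gives "ssomblo".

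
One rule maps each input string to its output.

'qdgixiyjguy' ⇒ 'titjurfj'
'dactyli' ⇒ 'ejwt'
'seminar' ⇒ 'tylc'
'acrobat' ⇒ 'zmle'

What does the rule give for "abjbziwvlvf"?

Each output is the input with this applied: shift every letter 11 places forward in the alphabet (wrapping around), then delete the first 3 characters.
For "abjbziwvlvf" the result is "mkthgwgq".

mkthgwgq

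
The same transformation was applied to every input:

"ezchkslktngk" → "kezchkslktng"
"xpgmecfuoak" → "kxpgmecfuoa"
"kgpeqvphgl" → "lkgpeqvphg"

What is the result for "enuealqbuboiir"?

renuealqbuboii

In each case the input is transformed by: move the last character to the front.
"enuealqbuboiir" → "renuealqbuboii".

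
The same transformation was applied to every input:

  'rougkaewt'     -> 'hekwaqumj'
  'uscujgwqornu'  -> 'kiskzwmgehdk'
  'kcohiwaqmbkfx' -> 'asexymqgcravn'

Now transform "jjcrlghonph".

zzshbwxedfx

Rule — shift every letter 10 places backward in the alphabet (wrapping around).
Applying that to "jjcrlghonph" gives "zzshbwxedfx".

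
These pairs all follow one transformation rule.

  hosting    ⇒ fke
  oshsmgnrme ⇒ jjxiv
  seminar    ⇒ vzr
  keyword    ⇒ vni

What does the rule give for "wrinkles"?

What's happening: shift every letter 9 places backward in the alphabet (wrapping around), then keep every other character starting from the second (positions 2nd, 4th, 6th, ...).
Working it through for "wrinkles": intermediate "nizebcvj", final "iecj".

iecj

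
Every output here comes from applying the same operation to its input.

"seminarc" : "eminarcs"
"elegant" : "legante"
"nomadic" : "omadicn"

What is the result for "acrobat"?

crobata

The transformation: move the first character to the end.
Doing the same to "acrobat": "crobata".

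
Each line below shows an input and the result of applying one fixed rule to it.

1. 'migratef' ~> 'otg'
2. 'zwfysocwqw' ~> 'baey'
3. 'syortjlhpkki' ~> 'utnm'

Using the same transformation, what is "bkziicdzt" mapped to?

dkf

The pattern: shift every letter 2 places forward in the alphabet (wrapping around), then keep one character in every 3, starting at position 1 (positions 1st, 4th, 7th, ...).
For "bkziicdzt", step one produces "dmbkkefbv"; step two turns that into "dkf".
(Check on "zwfysocwqw": → "byhauqeysy" → "baey" ✓)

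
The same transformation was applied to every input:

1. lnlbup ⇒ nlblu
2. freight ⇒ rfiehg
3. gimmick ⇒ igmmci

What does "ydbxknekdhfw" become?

dyxbnkkehdf

In each case the input is transformed by: delete the last character, then swap each adjacent pair of characters (1↔2, 3↔4, ...).
So "ydbxknekdhfw" becomes "dyxbnkkehdf".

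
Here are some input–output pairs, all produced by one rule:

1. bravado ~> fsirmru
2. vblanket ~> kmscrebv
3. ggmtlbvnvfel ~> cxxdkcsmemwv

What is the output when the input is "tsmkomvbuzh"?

ykjdbfdmslq

The pattern: move the last character to the front, then shift every letter 9 places backward in the alphabet (wrapping around).
"tsmkomvbuzh" → "ykjdbfdmslq".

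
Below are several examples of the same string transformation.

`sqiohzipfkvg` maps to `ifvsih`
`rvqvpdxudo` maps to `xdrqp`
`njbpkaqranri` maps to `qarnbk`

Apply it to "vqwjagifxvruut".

Each output is the input with this applied: keep every other character starting from the first (positions 1st, 3rd, 5th, ...), then move the first 3 characters to the end (rotate left by 3).
Applying that to "vqwjagifxvruut" gives "ixruvwa".

ixruvwa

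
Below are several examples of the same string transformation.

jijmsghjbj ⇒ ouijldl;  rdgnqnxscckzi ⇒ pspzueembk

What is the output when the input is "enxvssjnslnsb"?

The rule is to delete the first 3 characters, then shift every letter 2 places forward in the alphabet (wrapping around).
Starting from "enxvssjnslnsb": after the first operation, "vssjnslnsb"; after the second, "xuulpunpud".

xuulpunpud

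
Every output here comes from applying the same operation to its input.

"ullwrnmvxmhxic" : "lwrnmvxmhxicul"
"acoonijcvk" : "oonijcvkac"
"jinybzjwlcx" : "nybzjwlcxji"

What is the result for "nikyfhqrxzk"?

Each output is the input with this applied: move the first 2 characters to the end (rotate left by 2).
For "nikyfhqrxzk" the result is "kyfhqrxzkni".

kyfhqrxzkni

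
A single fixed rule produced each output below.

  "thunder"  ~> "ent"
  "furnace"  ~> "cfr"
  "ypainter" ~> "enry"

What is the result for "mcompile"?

elmp

The transformation: sort the characters into alphabetical order, then keep every other character starting from the second (positions 2nd, 4th, 6th, ...).
Applying both steps to "mcompile": "ceilmmop", then "elmp".
(Check on "furnace": → "acefnru" → "cfr" ✓)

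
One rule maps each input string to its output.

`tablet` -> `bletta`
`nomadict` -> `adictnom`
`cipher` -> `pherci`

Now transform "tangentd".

In each case the input is transformed by: move the last character to the front, then swap the front and back halves of the string.
"tangentd" → "dtangent" → "gentdtan".

gentdtan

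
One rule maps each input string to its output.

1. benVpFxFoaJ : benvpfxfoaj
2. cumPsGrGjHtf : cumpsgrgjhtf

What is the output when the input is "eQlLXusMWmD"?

The pattern: convert every letter to lowercase.
For "eQlLXusMWmD" the result is "eqllxusmwmd".

eqllxusmwmd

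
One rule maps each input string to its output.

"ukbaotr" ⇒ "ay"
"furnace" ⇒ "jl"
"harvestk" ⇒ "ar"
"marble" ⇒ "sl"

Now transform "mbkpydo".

kv

The pattern: shift every letter 7 places forward in the alphabet (wrapping around), then keep only the last 2 characters.
Working it through for "mbkpydo": intermediate "tirwfkv", final "kv".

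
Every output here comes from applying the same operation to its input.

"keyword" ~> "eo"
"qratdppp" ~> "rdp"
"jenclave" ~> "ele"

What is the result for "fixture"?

iu

What's happening: keep one character in every 3, starting at position 2 (positions 2nd, 5th, 8th, ...).
For "fixture" the result is "iu".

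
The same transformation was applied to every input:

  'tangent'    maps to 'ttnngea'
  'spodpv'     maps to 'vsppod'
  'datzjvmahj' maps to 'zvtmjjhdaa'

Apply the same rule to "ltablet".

ttlleba

The transformation: sort the characters into reverse alphabetical order.
Applying that to "ltablet" gives "ttlleba".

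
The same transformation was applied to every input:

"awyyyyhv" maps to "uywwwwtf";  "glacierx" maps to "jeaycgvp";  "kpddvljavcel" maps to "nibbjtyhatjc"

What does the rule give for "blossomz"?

jzqmmqxk

Looking at the pairs, the operation is to shift every letter 2 places backward in the alphabet (wrapping around), then swap each adjacent pair of characters (1↔2, 3↔4, ...).
For "blossomz", step one produces "zjmqqmkx"; step two turns that into "jzqmmqxk".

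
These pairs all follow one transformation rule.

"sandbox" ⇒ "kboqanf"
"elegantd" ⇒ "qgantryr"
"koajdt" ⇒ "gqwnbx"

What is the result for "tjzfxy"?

lksmwg

The rule is to shift every letter 13 places forward in the alphabet (wrapping around) — i.e. ROT13, then reverse the string.
For "tjzfxy" the result is "lksmwg".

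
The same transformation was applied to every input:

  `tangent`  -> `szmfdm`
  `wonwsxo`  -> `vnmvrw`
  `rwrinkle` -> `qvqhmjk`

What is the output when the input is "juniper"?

What's happening: shift every letter 1 place backward in the alphabet (wrapping around), then delete the last character.
"juniper" → "itmhodq" → "itmhod".

itmhod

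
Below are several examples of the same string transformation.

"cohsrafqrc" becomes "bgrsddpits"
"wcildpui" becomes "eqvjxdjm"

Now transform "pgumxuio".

yvjpqhvn

The pattern: swap the front and back halves of the string, then shift every letter 1 place forward in the alphabet (wrapping around).
"pgumxuio" → "xuiopgum" → "yvjpqhvn".
(Check on "cohsrafqrc": → "afqrccohsr" → "bgrsddpits" ✓)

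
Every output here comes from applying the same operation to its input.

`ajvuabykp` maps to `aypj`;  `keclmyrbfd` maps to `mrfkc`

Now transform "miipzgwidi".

zwdmi

The pattern: move the first 3 characters to the end (rotate left by 3), then keep every other character starting from the second (positions 2nd, 4th, 6th, ...).
Working it through for "miipzgwidi": intermediate "pzgwidimii", final "zwdmi".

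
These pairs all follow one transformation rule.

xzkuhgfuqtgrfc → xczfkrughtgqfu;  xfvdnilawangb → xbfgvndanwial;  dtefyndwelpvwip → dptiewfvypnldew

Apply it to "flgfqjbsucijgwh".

fhlwggfjqijcbus

Looking at the pairs, the operation is to take characters alternately from the front and the back (1st, last, 2nd, 2nd-last, ...).
"flgfqjbsucijgwh" → "fhlwggfjqijcbus".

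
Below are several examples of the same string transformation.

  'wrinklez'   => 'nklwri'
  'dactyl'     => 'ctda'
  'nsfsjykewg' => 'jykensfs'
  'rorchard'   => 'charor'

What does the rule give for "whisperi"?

spewhi

Rule — delete the last 2 characters, then swap the front and back halves of the string.
Starting from "whisperi": after the first operation, "whispe"; after the second, "spewhi".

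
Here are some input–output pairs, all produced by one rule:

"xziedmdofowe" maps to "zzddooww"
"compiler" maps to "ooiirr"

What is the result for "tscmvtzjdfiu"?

The pattern: keep one character in every 3, starting at position 2 (positions 2nd, 5th, 8th, ...), then double every character.
Working it through for "tscmvtzjdfiu": intermediate "svji", final "ssvvjjii".

ssvvjjii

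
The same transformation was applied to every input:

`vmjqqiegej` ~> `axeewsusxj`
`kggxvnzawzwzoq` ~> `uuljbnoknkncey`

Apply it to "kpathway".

dohvkomy

The rule is to shift every letter 12 places backward in the alphabet (wrapping around), then move the first character to the end.
Doing the same to "kpathway": "dohvkomy".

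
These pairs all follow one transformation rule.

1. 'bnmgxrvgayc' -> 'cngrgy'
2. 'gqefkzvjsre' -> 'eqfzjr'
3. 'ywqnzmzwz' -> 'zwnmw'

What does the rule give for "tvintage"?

evna

In each case the input is transformed by: move the last character to the front, then keep every other character starting from the first (positions 1st, 3rd, 5th, ...).
Applying that to "tvintage" gives "evna".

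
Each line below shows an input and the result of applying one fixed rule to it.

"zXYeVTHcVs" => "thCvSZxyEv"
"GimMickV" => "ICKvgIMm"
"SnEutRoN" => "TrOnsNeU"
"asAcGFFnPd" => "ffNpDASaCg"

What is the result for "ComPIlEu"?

The pattern: flip the case of every letter, then swap the front and back halves of the string.
"ComPIlEu" → "cOMpiLeU" → "iLeUcOMp".

iLeUcOMp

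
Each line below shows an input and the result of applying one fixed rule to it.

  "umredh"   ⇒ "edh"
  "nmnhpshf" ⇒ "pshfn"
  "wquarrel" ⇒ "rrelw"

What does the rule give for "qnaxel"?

The rule is to swap the front and back halves of the string, then delete the last 3 characters.
For "qnaxel" the result is "xel".

xel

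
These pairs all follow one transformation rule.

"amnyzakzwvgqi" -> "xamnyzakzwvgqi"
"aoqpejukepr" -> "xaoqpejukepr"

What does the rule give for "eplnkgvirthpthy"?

xeplnkgvirthpthy

Looking at the pairs, the operation is to prepend "x".
Applying that to "eplnkgvirthpthy" gives "xeplnkgvirthpthy".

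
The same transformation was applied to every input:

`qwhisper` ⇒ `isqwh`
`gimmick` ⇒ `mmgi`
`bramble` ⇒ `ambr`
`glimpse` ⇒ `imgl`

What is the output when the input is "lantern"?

ntla

The pattern: delete the last 3 characters, then move the last 2 characters to the front (rotate right by 2).
On "lantern": the first step gives "lant", and the second then gives "ntla".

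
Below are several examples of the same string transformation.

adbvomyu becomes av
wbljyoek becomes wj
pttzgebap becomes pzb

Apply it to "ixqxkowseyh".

ixw

Rule — move the last 2 characters to the front (rotate right by 2), then keep one character in every 3, starting at position 3 (positions 3rd, 6th, 9th, ...).
"ixqxkowseyh" → "yhixqxkowse" → "ixw".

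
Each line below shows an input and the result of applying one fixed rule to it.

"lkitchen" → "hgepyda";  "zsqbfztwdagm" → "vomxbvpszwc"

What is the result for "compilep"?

In each case the input is transformed by: delete the last character, then shift every letter 4 places backward in the alphabet (wrapping around).
Applying both steps to "compilep": "compile", then "ykileha".

ykileha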